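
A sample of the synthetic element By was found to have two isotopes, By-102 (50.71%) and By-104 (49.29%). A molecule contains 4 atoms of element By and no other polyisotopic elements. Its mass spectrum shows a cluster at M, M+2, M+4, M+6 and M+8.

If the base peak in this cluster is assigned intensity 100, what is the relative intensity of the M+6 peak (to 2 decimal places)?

64.80

Binomial terms of (0.5071 + 0.4929)^4: M 0.0661, M+2 0.2571, M+4 0.3748, M+6 0.2429, M+8 0.0590 → M+4 is the base peak.
P(M+4) = C(4,2) × 0.5071^2 × 0.4929^2 = 6 × 0.25715041 × 0.24295041 = 0.374849 (base)
P(M+6) = C(4,3) × 0.5071^1 × 0.4929^3 = 4 × 0.5071 × 0.11975026 = 0.242901
Relative intensity = 0.242901 / 0.374849 × 100 = 64.80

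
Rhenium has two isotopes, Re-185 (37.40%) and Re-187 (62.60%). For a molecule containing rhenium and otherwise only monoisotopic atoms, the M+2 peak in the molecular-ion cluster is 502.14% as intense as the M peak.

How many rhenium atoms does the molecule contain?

With n Re atoms, P(M+2)/P(M) = C(n,1)·p^(n−1)q / p^n = n·q/p = n · 0.6260/0.3740.
n = 5.0214 × 0.3740/0.6260 = 3.00 ≈ 3

3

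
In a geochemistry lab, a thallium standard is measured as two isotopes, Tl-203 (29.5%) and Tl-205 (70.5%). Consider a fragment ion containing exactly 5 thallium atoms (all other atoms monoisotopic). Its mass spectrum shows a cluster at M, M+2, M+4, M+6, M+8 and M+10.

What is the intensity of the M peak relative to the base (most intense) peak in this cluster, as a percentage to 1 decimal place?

0.6%

Term probabilities: M 0.0022, M+2 0.0267, M+4 0.1276, M+6 0.3049, M+8 0.3644, M+10 0.1742. Base peak = M+8.
P(M+8) = C(5,4) × 0.295^1 × 0.705^4 = 5 × 0.2950 × 0.24703385 = 0.364375 (base)
P(M) = C(5,0) × 0.295^5 × 0.705^0 = 1 × 0.00223414 × 1.0000 = 0.002234
Relative intensity = 0.002234 / 0.364375 × 100 = 0.6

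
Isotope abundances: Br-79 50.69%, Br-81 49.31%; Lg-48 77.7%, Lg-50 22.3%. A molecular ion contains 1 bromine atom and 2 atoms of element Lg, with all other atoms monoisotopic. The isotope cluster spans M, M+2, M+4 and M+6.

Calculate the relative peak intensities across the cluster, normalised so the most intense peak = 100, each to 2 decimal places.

Bromine pattern (n=1): 0.5069 : 0.4931
Element Lg pattern (n=2): 0.603729 : 0.346542 : 0.049729
Convolve the two distributions (both contribute in 2-u steps):
  M: 0.5069×0.603729 = 0.306030
  M+2: 0.5069×0.346542 + 0.4931×0.603729 = 0.473361
  M+4: 0.5069×0.049729 + 0.4931×0.346542 = 0.196087
  M+6: 0.4931×0.049729 = 0.024521
Scale to base peak (0.473361) = 100: 64.65 : 100.00 : 41.42 : 5.18

64.65 : 100.00 : 41.42 : 5.18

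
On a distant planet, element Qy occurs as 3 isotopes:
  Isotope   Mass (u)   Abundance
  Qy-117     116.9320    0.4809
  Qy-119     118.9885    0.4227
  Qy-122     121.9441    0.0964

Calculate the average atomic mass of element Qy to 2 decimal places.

Ar = Σ fᵢ·mᵢ = 0.4809 × 116.9320 + 0.4227 × 118.9885 + 0.0964 × 121.9441
= 56.23260 + 50.29644 + 11.75541 = 118.28445 u

118.28 u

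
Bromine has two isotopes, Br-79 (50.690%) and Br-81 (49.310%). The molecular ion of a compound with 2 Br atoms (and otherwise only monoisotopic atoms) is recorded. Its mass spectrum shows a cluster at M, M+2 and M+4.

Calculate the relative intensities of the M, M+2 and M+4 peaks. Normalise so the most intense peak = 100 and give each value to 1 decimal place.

Each Br atom is independently Br-79 (p = 0.50690) or Br-81 (q = 0.49310); the cluster is the binomial expansion (p + q)^2.
P(M) = 0.50690^2 = 0.256948
P(M+2) = 2 × 0.50690^1 × 0.49310^1 = 0.499905
P(M+4) = 0.49310^2 = 0.243148
The M+2 peak is largest (0.499905); scaling to 100 gives 51.4 : 100.0 : 48.6.

51.4 : 100.0 : 48.6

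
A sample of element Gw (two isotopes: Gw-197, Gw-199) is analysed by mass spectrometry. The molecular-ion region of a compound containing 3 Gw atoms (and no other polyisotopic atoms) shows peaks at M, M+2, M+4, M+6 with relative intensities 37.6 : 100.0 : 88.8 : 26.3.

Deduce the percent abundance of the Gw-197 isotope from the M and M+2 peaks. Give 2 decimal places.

Write p for the Gw-197 fraction. I(M+2)/I(M) = [C(3,1)·p^2·(1−p)] / p^3 = 3·(1−p)/p = 100.0/37.6 = 2.6596
(1−p)/p = 2.6596/3 = 0.8865  ⇒  p = 1/(1 + 0.8865) = 0.5301
Gw-197: 53.01%, Gw-199: 46.99%.

53.01%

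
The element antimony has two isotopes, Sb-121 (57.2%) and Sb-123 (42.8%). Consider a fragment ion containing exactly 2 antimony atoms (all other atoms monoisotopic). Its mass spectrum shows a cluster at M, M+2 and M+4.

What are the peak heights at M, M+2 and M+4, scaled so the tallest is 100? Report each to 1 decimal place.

The 2 Sb atoms are independent, so intensities follow the terms of (0.572 + 0.428)^2.
P(M) = 0.572^2 = 0.327184
P(M+2) = 2 × 0.572^1 × 0.428^1 = 0.489632
P(M+4) = 0.428^2 = 0.183184
The M+2 peak is largest (0.489632); scaling to 100 gives 66.8 : 100.0 : 37.4.

66.8 : 100.0 : 37.4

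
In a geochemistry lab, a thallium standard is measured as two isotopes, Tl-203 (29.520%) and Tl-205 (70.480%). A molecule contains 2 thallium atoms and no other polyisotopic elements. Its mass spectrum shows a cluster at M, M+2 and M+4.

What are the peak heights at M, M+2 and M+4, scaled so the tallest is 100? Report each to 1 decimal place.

17.5 : 83.8 : 100.0

Expanding (0.29520 + 0.70480)^2:
P(M) = 0.29520^2 = 0.087143
P(M+2) = 2 × 0.29520^1 × 0.70480^1 = 0.416114
P(M+4) = 0.70480^2 = 0.496743
The M+4 peak is largest (0.496743); scaling to 100 gives 17.5 : 83.8 : 100.0.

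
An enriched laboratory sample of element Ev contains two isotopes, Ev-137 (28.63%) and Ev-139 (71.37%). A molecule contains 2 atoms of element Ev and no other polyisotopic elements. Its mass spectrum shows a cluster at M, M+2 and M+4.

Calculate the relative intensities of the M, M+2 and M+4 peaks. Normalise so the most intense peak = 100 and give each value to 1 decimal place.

16.1 : 80.2 : 100.0

Expanding (0.2863 + 0.7137)^2:
P(M) = 0.2863^2 = 0.081968
P(M+2) = 2 × 0.2863^1 × 0.7137^1 = 0.408665
P(M+4) = 0.7137^2 = 0.509368
The M+4 peak is largest (0.509368); scaling to 100 gives 16.1 : 80.2 : 100.0.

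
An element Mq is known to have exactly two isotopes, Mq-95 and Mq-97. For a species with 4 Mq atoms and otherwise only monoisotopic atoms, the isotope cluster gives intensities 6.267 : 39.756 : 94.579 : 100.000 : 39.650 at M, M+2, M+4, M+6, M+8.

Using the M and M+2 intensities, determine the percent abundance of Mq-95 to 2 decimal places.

38.67%

Let p = fractional abundance of Mq-95. I(M+2)/I(M) = [C(4,1)·p^3·(1−p)] / p^4 = 4·(1−p)/p = 39.756/6.267 = 6.3437
(1−p)/p = 6.3437/4 = 1.5859  ⇒  p = 1/(1 + 1.5859) = 0.3867
Mq-95: 38.67%, Mq-97: 61.33%.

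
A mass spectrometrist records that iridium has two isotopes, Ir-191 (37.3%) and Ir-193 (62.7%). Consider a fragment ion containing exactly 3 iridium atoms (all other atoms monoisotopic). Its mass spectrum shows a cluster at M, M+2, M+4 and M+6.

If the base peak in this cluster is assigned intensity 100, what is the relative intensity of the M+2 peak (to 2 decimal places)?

Term probabilities: M 0.0519, M+2 0.2617, M+4 0.4399, M+6 0.2465. Base peak = M+4.
P(M+4) = C(3,2) × 0.373^1 × 0.627^2 = 3 × 0.3730 × 0.393129 = 0.439911 (base)
P(M+2) = C(3,1) × 0.373^2 × 0.627^1 = 3 × 0.139129 × 0.6270 = 0.261702
Relative intensity = 0.261702 / 0.439911 × 100 = 59.49

59.49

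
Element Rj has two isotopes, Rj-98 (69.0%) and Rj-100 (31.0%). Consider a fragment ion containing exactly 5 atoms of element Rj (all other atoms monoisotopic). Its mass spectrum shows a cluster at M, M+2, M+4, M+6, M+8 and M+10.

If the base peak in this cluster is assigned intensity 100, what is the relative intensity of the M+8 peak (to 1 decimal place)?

9.1

Binomial terms of (0.690 + 0.310)^5: M 0.1564, M+2 0.3513, M+4 0.3157, M+6 0.1418, M+8 0.0319, M+10 0.0029 → M+2 is the base peak.
P(M+2) = C(5,1) × 0.690^4 × 0.310^1 = 5 × 0.22667121 × 0.3100 = 0.351340 (base)
P(M+8) = C(5,4) × 0.690^1 × 0.310^4 = 5 × 0.6900 × 0.00923521 = 0.031861
Relative intensity = 0.031861 / 0.351340 × 100 = 9.1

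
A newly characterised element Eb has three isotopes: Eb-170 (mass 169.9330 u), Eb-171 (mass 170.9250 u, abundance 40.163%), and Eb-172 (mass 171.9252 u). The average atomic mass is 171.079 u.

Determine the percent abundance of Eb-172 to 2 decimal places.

Let x and y be the fractions of Eb-170 and Eb-172. Then x + y = 1 − 0.40163 = 0.59837 and 169.9330x + 171.9252y = 171.079 − 0.40163×170.9250 = 102.43039225.
Substituting: 169.9330x + 171.9252(0.59837 − x) = 102.43039225
(169.9330 − 171.9252)x = -0.444489674  ⇒  x = 0.22311, y = 0.37526
Eb-170: 22.31%, Eb-172: 37.53%.

37.53%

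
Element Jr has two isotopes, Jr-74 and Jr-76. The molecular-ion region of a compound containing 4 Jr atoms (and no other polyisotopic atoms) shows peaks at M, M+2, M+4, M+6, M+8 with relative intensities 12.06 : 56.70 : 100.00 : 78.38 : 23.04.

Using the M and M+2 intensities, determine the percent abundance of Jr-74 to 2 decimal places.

45.97%

Write p for the Jr-74 fraction. I(M+2)/I(M) = [C(4,1)·p^3·(1−p)] / p^4 = 4·(1−p)/p = 56.70/12.06 = 4.7015
(1−p)/p = 4.7015/4 = 1.1754  ⇒  p = 1/(1 + 1.1754) = 0.4597
Jr-74: 45.97%, Jr-76: 54.03%.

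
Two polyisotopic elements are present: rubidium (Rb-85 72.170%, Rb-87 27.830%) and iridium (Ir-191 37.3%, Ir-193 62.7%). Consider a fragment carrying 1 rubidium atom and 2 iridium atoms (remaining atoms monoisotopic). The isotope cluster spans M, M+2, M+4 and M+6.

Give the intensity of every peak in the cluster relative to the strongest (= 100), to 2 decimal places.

Rubidium pattern (n=1): 0.7217 : 0.2783
Iridium pattern (n=2): 0.139129 : 0.467742 : 0.393129
Convolve the two distributions (both contribute in 2-u steps):
  M: 0.7217×0.139129 = 0.100409
  M+2: 0.7217×0.467742 + 0.2783×0.139129 = 0.376289
  M+4: 0.7217×0.393129 + 0.2783×0.467742 = 0.413894
  M+6: 0.2783×0.393129 = 0.109408
Scale to base peak (0.413894) = 100: 24.26 : 90.91 : 100.00 : 26.43

24.26 : 90.91 : 100.00 : 26.43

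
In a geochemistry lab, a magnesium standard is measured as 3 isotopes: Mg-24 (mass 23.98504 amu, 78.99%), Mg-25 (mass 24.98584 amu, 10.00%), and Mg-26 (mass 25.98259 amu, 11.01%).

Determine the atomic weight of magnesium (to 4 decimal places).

24.3051 amu

Ar = Σ fᵢ·mᵢ = 0.7899 × 23.98504 + 0.1000 × 24.98584 + 0.1101 × 25.98259
= 18.945783 + 2.498584 + 2.860683 = 24.305050 amu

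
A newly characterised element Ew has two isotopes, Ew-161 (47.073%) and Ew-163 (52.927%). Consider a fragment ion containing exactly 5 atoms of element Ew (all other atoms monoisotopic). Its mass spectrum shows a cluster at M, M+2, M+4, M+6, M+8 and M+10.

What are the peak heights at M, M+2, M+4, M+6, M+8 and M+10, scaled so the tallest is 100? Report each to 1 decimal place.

Each Ew atom is independently Ew-161 (p = 0.47073) or Ew-163 (q = 0.52927); the cluster is the binomial expansion (p + q)^5.
P(M) = 0.47073^5 = 0.023113
P(M+2) = 5 × 0.47073^4 × 0.52927^1 = 0.129938
P(M+4) = 10 × 0.47073^3 × 0.52927^2 = 0.292193
P(M+6) = 10 × 0.47073^2 × 0.52927^3 = 0.328530
P(M+8) = 5 × 0.47073^1 × 0.52927^4 = 0.184693
P(M+10) = 0.52927^5 = 0.041532
The M+6 peak is largest (0.328530); scaling to 100 gives 7.0 : 39.6 : 88.9 : 100.0 : 56.2 : 12.6.

7.0 : 39.6 : 88.9 : 100.0 : 56.2 : 12.6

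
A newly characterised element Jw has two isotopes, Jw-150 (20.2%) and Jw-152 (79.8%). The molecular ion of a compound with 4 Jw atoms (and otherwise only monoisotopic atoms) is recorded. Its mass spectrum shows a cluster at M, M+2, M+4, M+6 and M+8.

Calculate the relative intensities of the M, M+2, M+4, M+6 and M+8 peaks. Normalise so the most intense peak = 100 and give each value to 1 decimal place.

Each Jw atom is independently Jw-150 (p = 0.202) or Jw-152 (q = 0.798); the cluster is the binomial expansion (p + q)^4.
P(M) = 0.202^4 = 0.001665
P(M+2) = 4 × 0.202^3 × 0.798^1 = 0.026310
P(M+4) = 6 × 0.202^2 × 0.798^2 = 0.155905
P(M+6) = 4 × 0.202^1 × 0.798^3 = 0.410601
P(M+8) = 0.798^4 = 0.405519
The M+6 peak is largest (0.410601); scaling to 100 gives 0.4 : 6.4 : 38.0 : 100.0 : 98.8.

0.4 : 6.4 : 38.0 : 100.0 : 98.8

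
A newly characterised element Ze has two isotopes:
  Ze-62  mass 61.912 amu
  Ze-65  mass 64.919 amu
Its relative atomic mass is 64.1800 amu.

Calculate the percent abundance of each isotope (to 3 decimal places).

Ze-62: 24.576%, Ze-65: 75.424%

Let x be the fractional abundance of Ze-62; then Ze-65 has abundance 1 − x.
61.912·x + 64.919·(1 − x) = 64.1800
(61.912 − 64.919)·x = 64.1800 − 64.919
x = -0.7390 / -3.007 = 0.24576 → 24.576% Ze-62, 75.424% Ze-65.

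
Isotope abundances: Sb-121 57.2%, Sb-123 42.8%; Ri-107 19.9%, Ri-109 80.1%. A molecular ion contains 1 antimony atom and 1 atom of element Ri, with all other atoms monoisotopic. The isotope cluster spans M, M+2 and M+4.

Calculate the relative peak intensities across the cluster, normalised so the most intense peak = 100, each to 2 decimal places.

20.95 : 100.00 : 63.10

Antimony pattern (n=1): 0.5720 : 0.4280
Element Ri pattern (n=1): 0.1990 : 0.8010
Convolve the two distributions (both contribute in 2-u steps):
  M: 0.5720×0.1990 = 0.113828
  M+2: 0.5720×0.8010 + 0.4280×0.1990 = 0.543344
  M+4: 0.4280×0.8010 = 0.342828
Scale to base peak (0.543344) = 100: 20.95 : 100.00 : 63.10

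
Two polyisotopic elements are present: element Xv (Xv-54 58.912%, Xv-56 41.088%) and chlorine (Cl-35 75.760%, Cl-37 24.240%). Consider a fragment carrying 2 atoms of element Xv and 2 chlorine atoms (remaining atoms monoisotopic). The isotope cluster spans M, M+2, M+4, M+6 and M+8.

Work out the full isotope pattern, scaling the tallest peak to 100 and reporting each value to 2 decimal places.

49.14 : 100.00 : 72.80 : 22.32 : 2.45

Element Xv pattern (n=2): 0.34706237 : 0.48411525 : 0.16882237
Chlorine pattern (n=2): 0.57395776 : 0.36728448 : 0.05875776
Convolve the two distributions (both contribute in 2-u steps):
  M: 0.34706237×0.57395776 = 0.199199
  M+2: 0.34706237×0.36728448 + 0.48411525×0.57395776 = 0.405332
  M+4: 0.34706237×0.05875776 + 0.48411525×0.36728448 + 0.16882237×0.57395776 = 0.295098
  M+6: 0.48411525×0.05875776 + 0.16882237×0.36728448 = 0.090451
  M+8: 0.16882237×0.05875776 = 0.009920
Scale to base peak (0.405332) = 100: 49.14 : 100.00 : 72.80 : 22.32 : 2.45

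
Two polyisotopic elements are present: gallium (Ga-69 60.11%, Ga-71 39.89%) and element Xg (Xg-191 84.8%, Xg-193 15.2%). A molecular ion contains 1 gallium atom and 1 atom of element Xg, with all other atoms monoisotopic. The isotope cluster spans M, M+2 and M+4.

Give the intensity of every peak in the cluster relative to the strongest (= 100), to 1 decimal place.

Gallium pattern (n=1): 0.6011 : 0.3989
Element Xg pattern (n=1): 0.8480 : 0.1520
Convolve the two distributions (both contribute in 2-u steps):
  M: 0.6011×0.8480 = 0.509733
  M+2: 0.6011×0.1520 + 0.3989×0.8480 = 0.429634
  M+4: 0.3989×0.1520 = 0.060633
Scale to base peak (0.509733) = 100: 100.0 : 84.3 : 11.9

100.0 : 84.3 : 11.9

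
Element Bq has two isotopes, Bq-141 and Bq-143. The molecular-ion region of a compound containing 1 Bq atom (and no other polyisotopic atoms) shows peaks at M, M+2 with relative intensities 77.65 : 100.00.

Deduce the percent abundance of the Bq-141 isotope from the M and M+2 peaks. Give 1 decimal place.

43.7%

Write p for the Bq-141 fraction. I(M+2)/I(M) = [C(1,1)·p^0·(1−p)] / p^1 = 1·(1−p)/p = 100.00/77.65 = 1.2878
(1−p)/p = 1.2878/1 = 1.2878  ⇒  p = 1/(1 + 1.2878) = 0.4371
Bq-141: 43.7%, Bq-143: 56.3%.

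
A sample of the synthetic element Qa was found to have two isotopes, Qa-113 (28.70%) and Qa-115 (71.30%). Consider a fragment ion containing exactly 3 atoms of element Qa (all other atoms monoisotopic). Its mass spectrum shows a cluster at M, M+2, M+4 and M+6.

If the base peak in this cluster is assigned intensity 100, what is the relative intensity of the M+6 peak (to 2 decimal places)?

82.81

(0.2870 + 0.7130)^3 gives M 0.0236, M+2 0.1762, M+4 0.4377, M+6 0.3625; the largest is M+4.
P(M+4) = C(3,2) × 0.2870^1 × 0.7130^2 = 3 × 0.2870 × 0.508369 = 0.437706 (base)
P(M+6) = C(3,3) × 0.2870^0 × 0.7130^3 = 1 × 1.0000 × 0.3624671 = 0.362467
Relative intensity = 0.362467 / 0.437706 × 100 = 82.81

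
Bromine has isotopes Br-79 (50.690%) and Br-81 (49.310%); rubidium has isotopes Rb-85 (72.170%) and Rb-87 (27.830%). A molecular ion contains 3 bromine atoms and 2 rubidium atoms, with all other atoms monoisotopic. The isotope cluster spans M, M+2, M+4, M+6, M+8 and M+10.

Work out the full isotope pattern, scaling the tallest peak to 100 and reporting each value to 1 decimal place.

Bromine pattern (n=3): 0.13024674 : 0.3801026 : 0.36975457 : 0.11989609
Rubidium pattern (n=2): 0.52085089 : 0.40169822 : 0.07745089
Convolve the two distributions (both contribute in 2-u steps):
  M: 0.13024674×0.52085089 = 0.067839
  M+2: 0.13024674×0.40169822 + 0.3801026×0.52085089 = 0.250297
  M+4: 0.13024674×0.07745089 + 0.3801026×0.40169822 + 0.36975457×0.52085089 = 0.355361
  M+6: 0.3801026×0.07745089 + 0.36975457×0.40169822 + 0.11989609×0.52085089 = 0.240417
  M+8: 0.36975457×0.07745089 + 0.11989609×0.40169822 = 0.076800
  M+10: 0.11989609×0.07745089 = 0.009286
Scale to base peak (0.355361) = 100: 19.1 : 70.4 : 100.0 : 67.7 : 21.6 : 2.6

19.1 : 70.4 : 100.0 : 67.7 : 21.6 : 2.6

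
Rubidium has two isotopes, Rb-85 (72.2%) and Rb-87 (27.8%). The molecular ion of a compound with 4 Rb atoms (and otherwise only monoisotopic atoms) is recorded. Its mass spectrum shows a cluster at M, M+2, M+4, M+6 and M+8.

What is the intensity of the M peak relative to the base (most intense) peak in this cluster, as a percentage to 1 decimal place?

64.9%

(0.722 + 0.278)^4 gives M 0.2717, M+2 0.4185, M+4 0.2417, M+6 0.0620, M+8 0.0060; the largest is M+2.
P(M+2) = C(4,1) × 0.722^3 × 0.278^1 = 4 × 0.37636705 × 0.2780 = 0.418520 (base)
P(M) = C(4,0) × 0.722^4 × 0.278^0 = 1 × 0.27173701 × 1.0000 = 0.271737
Relative intensity = 0.271737 / 0.418520 × 100 = 64.9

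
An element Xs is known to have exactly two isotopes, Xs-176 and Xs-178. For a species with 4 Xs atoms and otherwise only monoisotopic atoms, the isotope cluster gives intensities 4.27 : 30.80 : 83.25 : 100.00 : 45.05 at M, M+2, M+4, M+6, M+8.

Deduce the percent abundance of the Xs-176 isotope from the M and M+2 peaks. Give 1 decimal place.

Let p = fractional abundance of Xs-176. I(M+2)/I(M) = [C(4,1)·p^3·(1−p)] / p^4 = 4·(1−p)/p = 30.80/4.27 = 7.2131
(1−p)/p = 7.2131/4 = 1.8033  ⇒  p = 1/(1 + 1.8033) = 0.3567
Xs-176: 35.7%, Xs-178: 64.3%.

35.7%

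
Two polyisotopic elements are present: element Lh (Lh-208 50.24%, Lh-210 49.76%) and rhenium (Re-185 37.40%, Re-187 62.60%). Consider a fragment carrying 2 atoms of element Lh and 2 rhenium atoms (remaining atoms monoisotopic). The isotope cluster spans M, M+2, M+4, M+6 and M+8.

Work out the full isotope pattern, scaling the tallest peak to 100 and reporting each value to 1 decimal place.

9.6 : 51.2 : 100.0 : 84.8 : 26.4

Element Lh pattern (n=2): 0.25240576 : 0.49998848 : 0.24760576
Rhenium pattern (n=2): 0.139876 : 0.468248 : 0.391876
Convolve the two distributions (both contribute in 2-u steps):
  M: 0.25240576×0.139876 = 0.035306
  M+2: 0.25240576×0.468248 + 0.49998848×0.139876 = 0.188125
  M+4: 0.25240576×0.391876 + 0.49998848×0.468248 + 0.24760576×0.139876 = 0.367664
  M+6: 0.49998848×0.391876 + 0.24760576×0.468248 = 0.311874
  M+8: 0.24760576×0.391876 = 0.097031
Scale to base peak (0.367664) = 100: 9.6 : 51.2 : 100.0 : 84.8 : 26.4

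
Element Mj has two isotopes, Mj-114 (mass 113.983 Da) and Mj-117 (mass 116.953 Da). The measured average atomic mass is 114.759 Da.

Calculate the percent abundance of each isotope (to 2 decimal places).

With x = fraction of Mj-114 (so Mj-117 is 1 − x):
113.983·x + 116.953·(1 − x) = 114.759
(113.983 − 116.953)·x = 114.759 − 116.953
x = -2.194 / -2.970 = 0.73872 → 73.87% Mj-114, 26.13% Mj-117.

Mj-114: 73.87%, Mj-117: 26.13%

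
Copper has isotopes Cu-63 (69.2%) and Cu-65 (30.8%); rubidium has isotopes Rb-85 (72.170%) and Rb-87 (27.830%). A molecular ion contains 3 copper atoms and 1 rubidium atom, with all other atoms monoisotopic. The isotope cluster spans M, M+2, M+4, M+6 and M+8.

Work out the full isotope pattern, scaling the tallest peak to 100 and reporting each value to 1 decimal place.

58.1 : 100.0 : 64.5 : 18.4 : 2.0

Copper pattern (n=3): 0.33137389 : 0.44247034 : 0.19693766 : 0.02921811
Rubidium pattern (n=1): 0.7217 : 0.2783
Convolve the two distributions (both contribute in 2-u steps):
  M: 0.33137389×0.7217 = 0.239153
  M+2: 0.33137389×0.2783 + 0.44247034×0.7217 = 0.411552
  M+4: 0.44247034×0.2783 + 0.19693766×0.7217 = 0.265269
  M+6: 0.19693766×0.2783 + 0.02921811×0.7217 = 0.075894
  M+8: 0.02921811×0.2783 = 0.008131
Scale to base peak (0.411552) = 100: 58.1 : 100.0 : 64.5 : 18.4 : 2.0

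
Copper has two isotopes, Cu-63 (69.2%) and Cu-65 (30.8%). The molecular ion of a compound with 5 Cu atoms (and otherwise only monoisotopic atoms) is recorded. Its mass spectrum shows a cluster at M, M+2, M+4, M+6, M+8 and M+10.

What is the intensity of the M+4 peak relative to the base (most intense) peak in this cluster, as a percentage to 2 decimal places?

89.02%

(0.692 + 0.308)^5 gives M 0.1587, M+2 0.3531, M+4 0.3144, M+6 0.1399, M+8 0.0311, M+10 0.0028; the largest is M+2.
P(M+2) = C(5,1) × 0.692^4 × 0.308^1 = 5 × 0.22931073 × 0.3080 = 0.353139 (base)
P(M+4) = C(5,2) × 0.692^3 × 0.308^2 = 10 × 0.33137389 × 0.094864 = 0.314355
Relative intensity = 0.314355 / 0.353139 × 100 = 89.02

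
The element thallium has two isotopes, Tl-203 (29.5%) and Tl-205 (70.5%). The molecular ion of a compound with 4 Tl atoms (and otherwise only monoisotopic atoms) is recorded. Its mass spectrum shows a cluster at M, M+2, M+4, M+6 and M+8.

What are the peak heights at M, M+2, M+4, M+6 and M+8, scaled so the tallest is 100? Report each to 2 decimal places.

Expanding (0.295 + 0.705)^4:
P(M) = 0.295^4 = 0.007573
P(M+2) = 4 × 0.295^3 × 0.705^1 = 0.072396
P(M+4) = 6 × 0.295^2 × 0.705^2 = 0.259522
P(M+6) = 4 × 0.295^1 × 0.705^3 = 0.413475
P(M+8) = 0.705^4 = 0.247034
The M+6 peak is largest (0.413475); scaling to 100 gives 1.83 : 17.51 : 62.77 : 100.00 : 59.75.

1.83 : 17.51 : 62.77 : 100.00 : 59.75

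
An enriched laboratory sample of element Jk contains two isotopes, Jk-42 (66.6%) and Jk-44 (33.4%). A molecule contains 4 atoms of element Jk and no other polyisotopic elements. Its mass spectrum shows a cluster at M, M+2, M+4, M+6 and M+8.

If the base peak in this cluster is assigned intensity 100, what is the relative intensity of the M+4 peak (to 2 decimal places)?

75.23

Binomial terms of (0.666 + 0.334)^4: M 0.1967, M+2 0.3947, M+4 0.2969, M+6 0.0993, M+8 0.0124 → M+2 is the base peak.
P(M+2) = C(4,1) × 0.666^3 × 0.334^1 = 4 × 0.2954083 × 0.3340 = 0.394665 (base)
P(M+4) = C(4,2) × 0.666^2 × 0.334^2 = 6 × 0.443556 × 0.111556 = 0.296888
Relative intensity = 0.296888 / 0.394665 × 100 = 75.23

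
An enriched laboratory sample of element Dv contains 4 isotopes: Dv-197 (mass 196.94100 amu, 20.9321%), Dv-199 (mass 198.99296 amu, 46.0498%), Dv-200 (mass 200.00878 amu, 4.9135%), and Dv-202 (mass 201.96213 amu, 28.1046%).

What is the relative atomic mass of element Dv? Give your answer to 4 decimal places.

Average mass = Σ (abundance × isotope mass) = 0.209321 × 196.94100 + 0.460498 × 198.99296 + 0.049135 × 200.00878 + 0.281046 × 201.96213
= 41.223887 + 91.635860 + 9.827431 + 56.760649 = 199.447827 amu

199.4478 amu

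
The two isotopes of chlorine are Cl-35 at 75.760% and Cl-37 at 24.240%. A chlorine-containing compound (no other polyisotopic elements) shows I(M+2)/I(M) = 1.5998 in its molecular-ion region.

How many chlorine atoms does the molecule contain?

With n Cl atoms, P(M+2)/P(M) = C(n,1)·p^(n−1)q / p^n = n·q/p = n · 0.24240/0.75760.
n = 1.5998 × 0.75760/0.24240 = 5.00 ≈ 5

5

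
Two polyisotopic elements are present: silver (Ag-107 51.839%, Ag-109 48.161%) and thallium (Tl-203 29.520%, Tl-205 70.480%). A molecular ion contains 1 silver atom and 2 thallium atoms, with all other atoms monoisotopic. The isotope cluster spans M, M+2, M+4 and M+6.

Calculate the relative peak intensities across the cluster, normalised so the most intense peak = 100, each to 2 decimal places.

9.87 : 56.27 : 100.00 : 52.25

Silver pattern (n=1): 0.51839 : 0.48161
Thallium pattern (n=2): 0.08714304 : 0.41611392 : 0.49674304
Convolve the two distributions (both contribute in 2-u steps):
  M: 0.51839×0.08714304 = 0.045174
  M+2: 0.51839×0.41611392 + 0.48161×0.08714304 = 0.257678
  M+4: 0.51839×0.49674304 + 0.48161×0.41611392 = 0.457911
  M+6: 0.48161×0.49674304 = 0.239236
Scale to base peak (0.457911) = 100: 9.87 : 56.27 : 100.00 : 52.25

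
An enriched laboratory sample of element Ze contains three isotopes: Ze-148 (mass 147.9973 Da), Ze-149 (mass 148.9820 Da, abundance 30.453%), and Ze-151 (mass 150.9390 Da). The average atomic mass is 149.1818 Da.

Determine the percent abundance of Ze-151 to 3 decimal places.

30.072%

Let x and y be the fractions of Ze-148 and Ze-151. Then x + y = 1 − 0.30453 = 0.69547 and 147.9973x + 150.9390y = 149.1818 − 0.30453×148.9820 = 103.81231154.
Substituting: 147.9973x + 150.9390(0.69547 − x) = 103.81231154
(147.9973 − 150.9390)x = -1.16123479  ⇒  x = 0.39475, y = 0.30072
Ze-148: 39.475%, Ze-151: 30.072%.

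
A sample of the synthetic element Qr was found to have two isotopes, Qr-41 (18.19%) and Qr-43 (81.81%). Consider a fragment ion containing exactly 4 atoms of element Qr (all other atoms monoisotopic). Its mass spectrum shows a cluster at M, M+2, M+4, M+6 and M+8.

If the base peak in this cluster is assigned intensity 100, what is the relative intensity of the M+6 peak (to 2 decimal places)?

Binomial terms of (0.1819 + 0.8181)^4: M 0.0011, M+2 0.0197, M+4 0.1329, M+6 0.3984, M+8 0.4479 → M+8 is the base peak.
P(M+8) = C(4,4) × 0.1819^0 × 0.8181^4 = 1 × 1.0000 × 0.4479459 = 0.447946 (base)
P(M+6) = C(4,3) × 0.1819^1 × 0.8181^3 = 4 × 0.1819 × 0.54754419 = 0.398393
Relative intensity = 0.398393 / 0.447946 × 100 = 88.94

88.94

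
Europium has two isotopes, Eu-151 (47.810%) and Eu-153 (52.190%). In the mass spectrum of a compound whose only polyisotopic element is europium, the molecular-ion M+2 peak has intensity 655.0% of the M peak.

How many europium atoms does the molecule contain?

For n independent Eu atoms, I(M+2)/I(M) = n · (abundance Eu-153) / (abundance Eu-151) = n · 0.52190/0.47810.
n = 6.550 × 0.47810/0.52190 = 6.00 ≈ 6

6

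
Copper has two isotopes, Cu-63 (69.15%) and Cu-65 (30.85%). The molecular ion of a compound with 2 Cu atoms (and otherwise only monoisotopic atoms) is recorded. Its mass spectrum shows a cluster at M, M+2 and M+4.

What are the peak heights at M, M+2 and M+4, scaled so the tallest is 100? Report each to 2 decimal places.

100.00 : 89.23 : 19.90

The 2 Cu atoms are independent, so intensities follow the terms of (0.6915 + 0.3085)^2.
P(M) = 0.6915^2 = 0.478172
P(M+2) = 2 × 0.6915^1 × 0.3085^1 = 0.426656
P(M+4) = 0.3085^2 = 0.095172
The M peak is largest (0.478172); scaling to 100 gives 100.00 : 89.23 : 19.90.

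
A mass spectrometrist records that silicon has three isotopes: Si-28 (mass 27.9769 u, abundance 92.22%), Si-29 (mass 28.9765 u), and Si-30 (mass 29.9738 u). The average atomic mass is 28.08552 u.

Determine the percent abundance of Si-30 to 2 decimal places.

The remaining 7.78% is split between Si-29 (fraction x) and Si-30 (fraction 0.0778 − x).
Substituting: 28.9765x + 29.9738(0.0778 − x) = 2.28522282
(28.9765 − 29.9738)x = -0.04673882  ⇒  x = 0.04687, y = 0.03093
Si-29: 4.69%, Si-30: 3.09%.

3.09%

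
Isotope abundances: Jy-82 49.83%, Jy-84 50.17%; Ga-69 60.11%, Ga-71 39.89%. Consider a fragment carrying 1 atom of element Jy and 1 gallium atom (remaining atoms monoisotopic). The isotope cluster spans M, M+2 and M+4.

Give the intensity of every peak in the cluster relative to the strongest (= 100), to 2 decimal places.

59.86 : 100.00 : 40.00

Element Jy pattern (n=1): 0.4983 : 0.5017
Gallium pattern (n=1): 0.6011 : 0.3989
Convolve the two distributions (both contribute in 2-u steps):
  M: 0.4983×0.6011 = 0.299528
  M+2: 0.4983×0.3989 + 0.5017×0.6011 = 0.500344
  M+4: 0.5017×0.3989 = 0.200128
Scale to base peak (0.500344) = 100: 59.86 : 100.00 : 40.00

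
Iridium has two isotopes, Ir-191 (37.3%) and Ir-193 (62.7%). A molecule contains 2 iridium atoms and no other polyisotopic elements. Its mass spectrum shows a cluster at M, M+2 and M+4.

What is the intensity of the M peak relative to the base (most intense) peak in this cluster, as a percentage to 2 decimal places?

Binomial terms of (0.373 + 0.627)^2: M 0.1391, M+2 0.4677, M+4 0.3931 → M+2 is the base peak.
P(M+2) = C(2,1) × 0.373^1 × 0.627^1 = 2 × 0.3730 × 0.6270 = 0.467742 (base)
P(M) = C(2,0) × 0.373^2 × 0.627^0 = 1 × 0.139129 × 1.0000 = 0.139129
Relative intensity = 0.139129 / 0.467742 × 100 = 29.74

29.74%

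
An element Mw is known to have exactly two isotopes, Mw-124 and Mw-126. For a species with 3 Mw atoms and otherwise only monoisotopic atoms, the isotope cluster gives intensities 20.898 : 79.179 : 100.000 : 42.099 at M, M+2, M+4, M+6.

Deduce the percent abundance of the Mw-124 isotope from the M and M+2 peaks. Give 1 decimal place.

Write p for the Mw-124 fraction. I(M+2)/I(M) = [C(3,1)·p^2·(1−p)] / p^3 = 3·(1−p)/p = 79.179/20.898 = 3.7888
(1−p)/p = 3.7888/3 = 1.2629  ⇒  p = 1/(1 + 1.2629) = 0.4419
Mw-124: 44.2%, Mw-126: 55.8%.

44.2%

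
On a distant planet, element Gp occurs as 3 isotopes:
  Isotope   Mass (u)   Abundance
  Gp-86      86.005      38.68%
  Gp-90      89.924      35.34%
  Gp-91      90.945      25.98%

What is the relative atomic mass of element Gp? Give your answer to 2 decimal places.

88.67 u

Average mass = Σ (abundance × isotope mass) = 0.3868 × 86.005 + 0.3534 × 89.924 + 0.2598 × 90.945
= 33.2667 + 31.7791 + 23.6275 = 88.6733 u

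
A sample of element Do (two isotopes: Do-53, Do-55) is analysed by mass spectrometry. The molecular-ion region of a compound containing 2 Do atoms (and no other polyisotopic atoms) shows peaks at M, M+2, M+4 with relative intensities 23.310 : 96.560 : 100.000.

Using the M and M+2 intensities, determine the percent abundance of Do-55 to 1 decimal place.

67.4%

If p is the fraction of Do that is Do-53, then I(M+2)/I(M) = [C(2,1)·p^1·(1−p)] / p^2 = 2·(1−p)/p = 96.560/23.310 = 4.1424
(1−p)/p = 4.1424/2 = 2.0712  ⇒  p = 1/(1 + 2.0712) = 0.3256
Do-53: 32.6%, Do-55: 67.4%.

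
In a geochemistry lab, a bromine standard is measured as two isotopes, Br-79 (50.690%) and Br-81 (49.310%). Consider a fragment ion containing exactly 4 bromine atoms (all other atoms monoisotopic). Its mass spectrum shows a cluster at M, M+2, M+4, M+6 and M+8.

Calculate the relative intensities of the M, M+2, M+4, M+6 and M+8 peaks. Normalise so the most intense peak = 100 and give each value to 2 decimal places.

17.61 : 68.53 : 100.00 : 64.85 : 15.77

The 4 Br atoms are independent, so intensities follow the terms of (0.50690 + 0.49310)^4.
P(M) = 0.50690^4 = 0.066022
P(M+2) = 4 × 0.50690^3 × 0.49310^1 = 0.256899
P(M+4) = 6 × 0.50690^2 × 0.49310^2 = 0.374857
P(M+6) = 4 × 0.50690^1 × 0.49310^3 = 0.243101
P(M+8) = 0.49310^4 = 0.059121
The M+4 peak is largest (0.374857); scaling to 100 gives 17.61 : 68.53 : 100.00 : 64.85 : 15.77.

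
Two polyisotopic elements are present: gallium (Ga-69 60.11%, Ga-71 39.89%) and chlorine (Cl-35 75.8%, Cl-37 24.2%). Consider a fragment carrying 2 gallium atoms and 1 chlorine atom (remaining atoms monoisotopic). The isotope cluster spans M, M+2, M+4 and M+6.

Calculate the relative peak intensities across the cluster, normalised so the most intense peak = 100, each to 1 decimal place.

60.7 : 100.0 : 52.5 : 8.5

Gallium pattern (n=2): 0.36132121 : 0.47955758 : 0.15912121
Chlorine pattern (n=1): 0.7580 : 0.2420
Convolve the two distributions (both contribute in 2-u steps):
  M: 0.36132121×0.7580 = 0.273881
  M+2: 0.36132121×0.2420 + 0.47955758×0.7580 = 0.450944
  M+4: 0.47955758×0.2420 + 0.15912121×0.7580 = 0.236667
  M+6: 0.15912121×0.2420 = 0.038507
Scale to base peak (0.450944) = 100: 60.7 : 100.0 : 52.5 : 8.5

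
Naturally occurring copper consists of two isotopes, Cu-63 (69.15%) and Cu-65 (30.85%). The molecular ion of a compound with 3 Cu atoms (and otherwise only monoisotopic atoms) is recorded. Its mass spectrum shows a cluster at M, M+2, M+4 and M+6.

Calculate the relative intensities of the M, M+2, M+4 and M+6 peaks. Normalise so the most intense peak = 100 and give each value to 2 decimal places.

74.72 : 100.00 : 44.61 : 6.63

The 3 Cu atoms are independent, so intensities follow the terms of (0.6915 + 0.3085)^3.
P(M) = 0.6915^3 = 0.330656
P(M+2) = 3 × 0.6915^2 × 0.3085^1 = 0.442548
P(M+4) = 3 × 0.6915^1 × 0.3085^2 = 0.197435
P(M+6) = 0.3085^3 = 0.029361
The M+2 peak is largest (0.442548); scaling to 100 gives 74.72 : 100.00 : 44.61 : 6.63.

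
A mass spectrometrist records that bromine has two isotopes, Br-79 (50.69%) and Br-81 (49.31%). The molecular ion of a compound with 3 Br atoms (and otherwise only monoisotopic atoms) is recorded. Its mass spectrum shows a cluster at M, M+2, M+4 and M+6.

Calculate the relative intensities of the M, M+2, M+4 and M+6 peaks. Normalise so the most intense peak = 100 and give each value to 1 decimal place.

The 3 Br atoms are independent, so intensities follow the terms of (0.5069 + 0.4931)^3.
P(M) = 0.5069^3 = 0.130247
P(M+2) = 3 × 0.5069^2 × 0.4931^1 = 0.380103
P(M+4) = 3 × 0.5069^1 × 0.4931^2 = 0.369755
P(M+6) = 0.4931^3 = 0.119896
The M+2 peak is largest (0.380103); scaling to 100 gives 34.3 : 100.0 : 97.3 : 31.5.

34.3 : 100.0 : 97.3 : 31.5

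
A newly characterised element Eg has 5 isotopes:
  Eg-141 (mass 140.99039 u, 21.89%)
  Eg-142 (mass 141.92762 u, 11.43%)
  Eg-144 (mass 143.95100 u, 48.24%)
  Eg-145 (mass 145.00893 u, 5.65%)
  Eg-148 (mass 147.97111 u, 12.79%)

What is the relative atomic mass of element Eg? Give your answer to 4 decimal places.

The abundance-weighted mean is 0.2189 × 140.99039 + 0.1143 × 141.92762 + 0.4824 × 143.95100 + 0.0565 × 145.00893 + 0.1279 × 147.97111
= 30.862796 + 16.222327 + 69.441962 + 8.193005 + 18.925505 = 143.645595 u

143.6456 u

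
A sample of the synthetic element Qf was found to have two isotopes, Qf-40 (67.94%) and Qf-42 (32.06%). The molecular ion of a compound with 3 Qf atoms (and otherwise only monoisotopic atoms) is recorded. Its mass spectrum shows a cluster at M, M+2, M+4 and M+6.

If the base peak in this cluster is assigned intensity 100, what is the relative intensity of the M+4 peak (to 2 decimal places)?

(0.6794 + 0.3206)^3 gives M 0.3136, M+2 0.4440, M+4 0.2095, M+6 0.0330; the largest is M+2.
P(M+2) = C(3,1) × 0.6794^2 × 0.3206^1 = 3 × 0.46158436 × 0.3206 = 0.443952 (base)
P(M+4) = C(3,2) × 0.6794^1 × 0.3206^2 = 3 × 0.6794 × 0.10278436 = 0.209495
Relative intensity = 0.209495 / 0.443952 × 100 = 47.19

47.19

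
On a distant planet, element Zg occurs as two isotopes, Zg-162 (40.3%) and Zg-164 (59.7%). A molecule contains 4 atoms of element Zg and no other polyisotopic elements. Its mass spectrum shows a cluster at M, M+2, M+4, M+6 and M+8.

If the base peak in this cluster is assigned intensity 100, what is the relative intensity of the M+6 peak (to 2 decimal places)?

98.76

Binomial terms of (0.403 + 0.597)^4: M 0.0264, M+2 0.1563, M+4 0.3473, M+6 0.3430, M+8 0.1270 → M+4 is the base peak.
P(M+4) = C(4,2) × 0.403^2 × 0.597^2 = 6 × 0.162409 × 0.356409 = 0.347304 (base)
P(M+6) = C(4,3) × 0.403^1 × 0.597^3 = 4 × 0.4030 × 0.21277617 = 0.342995
Relative intensity = 0.342995 / 0.347304 × 100 = 98.76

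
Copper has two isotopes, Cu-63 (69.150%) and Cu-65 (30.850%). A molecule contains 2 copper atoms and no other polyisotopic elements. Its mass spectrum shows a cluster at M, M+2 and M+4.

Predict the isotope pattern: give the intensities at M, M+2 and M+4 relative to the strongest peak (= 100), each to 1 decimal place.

100.0 : 89.2 : 19.9

Each Cu atom is independently Cu-63 (p = 0.69150) or Cu-65 (q = 0.30850); the cluster is the binomial expansion (p + q)^2.
P(M) = 0.69150^2 = 0.478172
P(M+2) = 2 × 0.69150^1 × 0.30850^1 = 0.426656
P(M+4) = 0.30850^2 = 0.095172
The M peak is largest (0.478172); scaling to 100 gives 100.0 : 89.2 : 19.9.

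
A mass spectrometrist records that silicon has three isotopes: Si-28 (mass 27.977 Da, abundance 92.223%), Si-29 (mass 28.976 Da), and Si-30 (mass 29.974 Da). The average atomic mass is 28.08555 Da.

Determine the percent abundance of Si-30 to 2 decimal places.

The remaining 7.777% is split between Si-29 (fraction x) and Si-30 (fraction 0.07777 − x).
Substituting: 28.976x + 29.974(0.07777 − x) = 2.28432129
(28.976 − 29.974)x = -0.04675669  ⇒  x = 0.04685, y = 0.03092
Si-29: 4.69%, Si-30: 3.09%.

3.09%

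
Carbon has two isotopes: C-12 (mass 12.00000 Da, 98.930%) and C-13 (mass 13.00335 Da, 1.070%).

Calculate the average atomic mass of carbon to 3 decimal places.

12.011 Da

Average mass = Σ (abundance × isotope mass) = 0.98930 × 12.00000 + 0.01070 × 13.00335
= 11.871600 + 0.139136 = 12.010736 Da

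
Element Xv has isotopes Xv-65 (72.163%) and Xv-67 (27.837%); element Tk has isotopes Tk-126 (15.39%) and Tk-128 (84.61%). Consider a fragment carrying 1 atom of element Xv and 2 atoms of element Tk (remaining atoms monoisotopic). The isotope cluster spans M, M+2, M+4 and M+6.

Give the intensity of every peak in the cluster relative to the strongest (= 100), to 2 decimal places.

2.90 : 33.02 : 100.00 : 33.83

Element Xv pattern (n=1): 0.72163 : 0.27837
Element Tk pattern (n=2): 0.02368521 : 0.26042958 : 0.71588521
Convolve the two distributions (both contribute in 2-u steps):
  M: 0.72163×0.02368521 = 0.017092
  M+2: 0.72163×0.26042958 + 0.27837×0.02368521 = 0.194527
  M+4: 0.72163×0.71588521 + 0.27837×0.26042958 = 0.589100
  M+6: 0.27837×0.71588521 = 0.199281
Scale to base peak (0.589100) = 100: 2.90 : 33.02 : 100.00 : 33.83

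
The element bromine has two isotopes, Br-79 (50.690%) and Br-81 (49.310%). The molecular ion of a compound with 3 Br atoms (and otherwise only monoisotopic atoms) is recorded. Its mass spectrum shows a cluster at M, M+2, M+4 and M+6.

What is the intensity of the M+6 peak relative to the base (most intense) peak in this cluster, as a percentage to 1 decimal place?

(0.50690 + 0.49310)^3 gives M 0.1302, M+2 0.3801, M+4 0.3698, M+6 0.1199; the largest is M+2.
P(M+2) = C(3,1) × 0.50690^2 × 0.49310^1 = 3 × 0.25694761 × 0.4931 = 0.380103 (base)
P(M+6) = C(3,3) × 0.50690^0 × 0.49310^3 = 1 × 1.0000 × 0.11989609 = 0.119896
Relative intensity = 0.119896 / 0.380103 × 100 = 31.5

31.5%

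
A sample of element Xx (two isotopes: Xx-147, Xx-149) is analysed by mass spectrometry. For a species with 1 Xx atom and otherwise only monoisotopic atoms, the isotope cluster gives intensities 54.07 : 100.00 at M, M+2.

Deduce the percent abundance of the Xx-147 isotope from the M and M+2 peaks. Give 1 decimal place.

35.1%

Write p for the Xx-147 fraction. I(M+2)/I(M) = [C(1,1)·p^0·(1−p)] / p^1 = 1·(1−p)/p = 100.00/54.07 = 1.8495
(1−p)/p = 1.8495/1 = 1.8495  ⇒  p = 1/(1 + 1.8495) = 0.3509
Xx-147: 35.1%, Xx-149: 64.9%.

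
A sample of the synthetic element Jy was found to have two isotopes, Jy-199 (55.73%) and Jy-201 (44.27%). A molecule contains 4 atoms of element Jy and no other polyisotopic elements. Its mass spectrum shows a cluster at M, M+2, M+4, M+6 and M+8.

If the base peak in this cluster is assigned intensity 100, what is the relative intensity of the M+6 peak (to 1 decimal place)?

53.0

Binomial terms of (0.5573 + 0.4427)^4: M 0.0965, M+2 0.3065, M+4 0.3652, M+6 0.1934, M+8 0.0384 → M+4 is the base peak.
P(M+4) = C(4,2) × 0.5573^2 × 0.4427^2 = 6 × 0.31058329 × 0.19598329 = 0.365215 (base)
P(M+6) = C(4,3) × 0.5573^1 × 0.4427^3 = 4 × 0.5573 × 0.0867618 = 0.193409
Relative intensity = 0.193409 / 0.365215 × 100 = 53.0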